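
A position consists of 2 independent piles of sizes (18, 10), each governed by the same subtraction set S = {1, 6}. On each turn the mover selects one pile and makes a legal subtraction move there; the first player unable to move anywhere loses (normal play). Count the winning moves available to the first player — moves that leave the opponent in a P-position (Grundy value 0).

4

All piles use S = {1, 6}:
n :  0  1  2  3  4  5  6  7  8  9 10 11 12 13 14 15 16 17 18
G :  0  1  0  1  0  1  2  0  1  0  1  0  1  2  0  1  0  1  0
Pile A: G(18) = 0.
Pile B: G(10) = 1.
Combined Grundy value = 0 ⊕ 1 = 1.
A winning move leaves total XOR = 0, i.e. changes one component's Grundy value g to g ⊕ X where X is the current total.
Pile A: need g' = 0⊕1 = 1. Options: 18−1→G=1, 18−6→G=1. Hits: 2.
Pile B: need g' = 1⊕1 = 0. Options: 10−1→G=0, 10−6→G=0. Hits: 2.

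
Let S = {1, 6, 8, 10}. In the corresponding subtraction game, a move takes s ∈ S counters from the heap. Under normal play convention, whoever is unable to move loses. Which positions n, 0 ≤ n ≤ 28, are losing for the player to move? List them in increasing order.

0, 2, 4, 7, 9, 11, 16, 18, 20, 23, 25, 27

n :  0  1  2  3  4  5  6  7  8  9 10 11 12 13 14 15 16 17 18 19 20 21 22 23 24 25 26 27 28
G :  0  1  0  1  0  1  2  0  1  0  1  0  1  2  3  2  0  1  0  1  0  1  2  0  1  0  1  0  1
P-positions are exactly the n with G(n) = 0.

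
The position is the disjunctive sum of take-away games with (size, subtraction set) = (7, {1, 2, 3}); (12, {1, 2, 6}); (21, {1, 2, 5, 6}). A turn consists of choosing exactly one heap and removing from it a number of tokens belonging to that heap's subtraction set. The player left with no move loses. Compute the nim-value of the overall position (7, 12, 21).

1

Heap A, S = {1, 2, 3}:
n : 0 1 2 3 4 5 6 7
G : 0 1 2 3 0 1 2 3
G_A(7) = 3.
Heap B, S = {1, 2, 6}:
n :  0  1  2  3  4  5  6  7  8  9 10 11 12
G :  0  1  2  0  1  2  3  0  1  2  0  1  2
G_B(12) = 2.
Heap C, S = {1, 2, 5, 6}:
n :  0  1  2  3  4  5  6  7  8  9 10 11 12 13 14 15 16 17 18 19 20 21
G :  0  1  2  0  1  2  3  0  1  2  0  1  2  3  0  1  2  0  1  2  3  0
G_C(21) = 0.
Combined Grundy value = 3 ⊕ 2 ⊕ 0 = 1.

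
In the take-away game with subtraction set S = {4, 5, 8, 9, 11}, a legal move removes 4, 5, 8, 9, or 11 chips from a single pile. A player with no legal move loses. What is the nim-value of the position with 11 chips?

2

G(0) = 0
G(1) = mex{} = 0
G(2) = mex{} = 0
G(3) = mex{} = 0
G(4) = mex{0} = 1
G(5) = mex{0,0} = 1
G(6) = mex{0,0} = 1
G(7) = mex{0,0} = 1
G(8) = mex{1,0,0} = 2
G(9) = mex{1,1,0,0} = 2
G(10) = mex{1,1,0,0} = 2
G(11) = mex{1,1,0,0,0} = 2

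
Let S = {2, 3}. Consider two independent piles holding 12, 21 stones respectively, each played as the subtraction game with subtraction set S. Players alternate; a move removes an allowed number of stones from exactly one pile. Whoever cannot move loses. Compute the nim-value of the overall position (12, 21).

All piles use S = {2, 3}:
n :  0  1  2  3  4  5  6  7  8  9 10 11 12 13 14 15 16 17 18 19 20 21
G :  0  0  1  1  2  0  0  1  1  2  0  0  1  1  2  0  0  1  1  2  0  0
Pile A: G(12) = 1.
Pile B: G(21) = 0.
Combined Grundy value = 1 ⊕ 0 = 1.

1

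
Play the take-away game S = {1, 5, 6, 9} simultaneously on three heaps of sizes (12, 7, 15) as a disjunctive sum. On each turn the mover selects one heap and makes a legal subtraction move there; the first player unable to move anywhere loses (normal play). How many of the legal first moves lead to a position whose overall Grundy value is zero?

3

All heaps use S = {1, 5, 6, 9}:
G(0) = 0
G(1) = mex{0} = 1
G(2) = mex{1} = 0
G(3) = mex{0} = 1
G(4) = mex{1} = 0
G(5) = mex{0,0} = 1
G(6) = mex{1,1,0} = 2
G(7) = mex{2,0,1} = 3
G(8) = mex{3,1,0} = 2
G(9) = mex{2,0,1,0} = 3
G(10) = mex{3,1,0,1} = 2
G(11) = mex{2,2,1,0} = 3
G(12) = mex{3,3,2,1} = 0
G(13) = mex{0,2,3,0} = 1
G(14) = mex{1,3,2,1} = 0
G(15) = mex{0,2,3,2} = 1
Heap A: G(12) = 0.
Heap B: G(7) = 3.
Heap C: G(15) = 1.
Combined Grundy value = 0 ⊕ 3 ⊕ 1 = 2.
A winning move leaves total XOR = 0, i.e. changes one component's Grundy value g to g ⊕ X where X is the current total.
Heap A: need g' = 0⊕2 = 2. Options: 12−1→G=3, 12−5→G=3, 12−6→G=2, 12−9→G=1. Hits: 1.
Heap B: need g' = 3⊕2 = 1. Options: 7−1→G=2, 7−5→G=0, 7−6→G=1. Hits: 1.
Heap C: need g' = 1⊕2 = 3. Options: 15−1→G=0, 15−5→G=2, 15−6→G=3, 15−9→G=2. Hits: 1.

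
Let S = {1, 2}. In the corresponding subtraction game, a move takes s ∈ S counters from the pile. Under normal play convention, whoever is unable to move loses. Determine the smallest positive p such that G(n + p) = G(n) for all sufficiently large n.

n :  0  1  2  3  4  5  6  7  8  9 10 11 12 13 14
G :  0  1  2  0  1  2  0  1  2  0  1  2  0  1  2
G(n+3) = G(n) holds for n = 0,…,1 (a full window of length max(S) = 2), so the sequence is purely periodic with period 3.

3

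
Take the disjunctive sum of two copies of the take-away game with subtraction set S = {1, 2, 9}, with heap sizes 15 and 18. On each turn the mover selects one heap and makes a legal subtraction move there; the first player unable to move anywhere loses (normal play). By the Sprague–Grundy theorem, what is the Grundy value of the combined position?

All heaps use S = {1, 2, 9}:
G(0) = 0
G(1) = mex{0} = 1
G(2) = mex{1,0} = 2
G(3) = mex{2,1} = 0
G(4) = mex{0,2} = 1
G(5) = mex{1,0} = 2
G(6) = mex{2,1} = 0
G(7) = mex{0,2} = 1
G(8) = mex{1,0} = 2
G(9) = mex{2,1,0} = 3
G(10) = mex{3,2,1} = 0
G(11) = mex{0,3,2} = 1
G(12) = mex{1,0,0} = 2
G(13) = mex{2,1,1} = 0
G(14) = mex{0,2,2} = 1
G(15) = mex{1,0,0} = 2
G(16) = mex{2,1,1} = 0
G(17) = mex{0,2,2} = 1
G(18) = mex{1,0,3} = 2
Heap A: G(15) = 2.
Heap B: G(18) = 2.
Combined Grundy value = 2 ⊕ 2 = 0.

0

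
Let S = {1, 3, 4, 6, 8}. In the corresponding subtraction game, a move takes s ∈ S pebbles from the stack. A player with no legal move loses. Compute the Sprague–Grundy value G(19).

G(0) = 0
G(1) = mex{0} = 1
G(2) = mex{1} = 0
G(3) = mex{0,0} = 1
G(4) = mex{1,1,0} = 2
G(5) = mex{2,0,1} = 3
G(6) = mex{3,1,0,0} = 2
G(7) = mex{2,2,1,1} = 0
G(8) = mex{0,3,2,0,0} = 1
G(9) = mex{1,2,3,1,1} = 0
G(10) = mex{0,0,2,2,0} = 1
G(11) = mex{1,1,0,3,1} = 2
G(12) = mex{2,0,1,2,2} = 3
G(13) = mex{3,1,0,0,3} = 2
G(14) = mex{2,2,1,1,2} = 0
G(15) = mex{0,3,2,0,0} = 1
G(16) = mex{1,2,3,1,1} = 0
G(17) = mex{0,0,2,2,0} = 1
G(18) = mex{1,1,0,3,1} = 2
G(19) = mex{2,0,1,2,2} = 3

3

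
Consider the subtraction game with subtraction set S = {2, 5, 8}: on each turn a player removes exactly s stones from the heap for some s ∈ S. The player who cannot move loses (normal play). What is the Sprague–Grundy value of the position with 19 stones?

1

n :  0  1  2  3  4  5  6  7  8  9 10 11 12 13 14 15 16 17 18 19
G :  0  0  1  1  0  2  1  0  2  1  0  0  1  1  0  2  1  0  2  1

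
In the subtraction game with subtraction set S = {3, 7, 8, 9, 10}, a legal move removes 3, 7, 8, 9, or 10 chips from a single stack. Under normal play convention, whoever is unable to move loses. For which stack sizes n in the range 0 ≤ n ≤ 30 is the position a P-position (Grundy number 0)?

G(0) = 0
G(1) = mex{} = 0
G(2) = mex{} = 0
G(3) = mex{0} = 1
G(4) = mex{0} = 1
G(5) = mex{0} = 1
G(6) = mex{1} = 0
G(7) = mex{1,0} = 2
G(8) = mex{1,0,0} = 2
G(9) = mex{0,0,0,0} = 1
G(10) = mex{2,1,0,0,0} = 3
G(11) = mex{2,1,1,0,0} = 3
G(12) = mex{1,1,1,1,0} = 2
G(13) = mex{3,0,1,1,1} = 2
G(14) = mex{3,2,0,1,1} = 4
G(15) = mex{2,2,2,0,1} = 3
G(16) = mex{2,1,2,2,0} = 3
G(17) = mex{4,3,1,2,2} = 0
G(18) = mex{3,3,3,1,2} = 0
G(19) = mex{3,2,3,3,1} = 0
G(20) = mex{0,2,2,3,3} = 1
G(21) = mex{0,4,2,2,3} = 1
G(22) = mex{0,3,4,2,2} = 1
G(23) = mex{1,3,3,4,2} = 0
G(24) = mex{1,0,3,3,4} = 2
G(25) = mex{1,0,0,3,3} = 2
G(26) = mex{0,0,0,0,3} = 1
G(27) = mex{2,1,0,0,0} = 3
G(28) = mex{2,1,1,0,0} = 3
G(29) = mex{1,1,1,1,0} = 2
G(30) = mex{3,0,1,1,1} = 2
P-positions are exactly the n with G(n) = 0.

0, 1, 2, 6, 17, 18, 19, 23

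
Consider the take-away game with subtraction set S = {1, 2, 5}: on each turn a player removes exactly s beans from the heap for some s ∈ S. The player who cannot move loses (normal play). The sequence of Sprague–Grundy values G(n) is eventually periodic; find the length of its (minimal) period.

n :  0  1  2  3  4  5  6  7  8  9 10 11 12 13 14
G :  0  1  2  0  1  2  0  1  2  0  1  2  0  1  2
G(n+3) = G(n) holds for n = 0,…,4 (a full window of length max(S) = 5), so the sequence is purely periodic with period 3.

3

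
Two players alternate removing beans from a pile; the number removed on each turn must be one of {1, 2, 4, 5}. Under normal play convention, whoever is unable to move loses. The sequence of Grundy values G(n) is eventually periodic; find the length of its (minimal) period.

3

n :  0  1  2  3  4  5  6  7  8  9 10 11 12 13 14
G :  0  1  2  0  1  2  0  1  2  0  1  2  0  1  2
G(n+3) = G(n) holds for n = 0,…,4 (a full window of length max(S) = 5), so the sequence is purely periodic with period 3.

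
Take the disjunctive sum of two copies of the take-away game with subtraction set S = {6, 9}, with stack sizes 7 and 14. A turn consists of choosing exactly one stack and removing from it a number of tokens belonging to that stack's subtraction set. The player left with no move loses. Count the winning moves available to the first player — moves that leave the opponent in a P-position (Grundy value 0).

1

All stacks use S = {6, 9}:
n :  0  1  2  3  4  5  6  7  8  9 10 11 12 13 14
G :  0  0  0  0  0  0  1  1  1  1  1  1  2  2  2
Stack A: G(7) = 1.
Stack B: G(14) = 2.
Combined Grundy value = 1 ⊕ 2 = 3.
A winning move leaves total XOR = 0, i.e. changes one component's Grundy value g to g ⊕ X where X is the current total.
Stack A: need g' = 1⊕3 = 2. Options: 7−6→G=0. Hits: 0.
Stack B: need g' = 2⊕3 = 1. Options: 14−6→G=1, 14−9→G=0. Hits: 1.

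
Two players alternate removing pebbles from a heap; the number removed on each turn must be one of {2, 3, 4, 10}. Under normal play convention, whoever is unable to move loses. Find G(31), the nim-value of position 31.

G(0) = 0
G(1) = mex{} = 0
G(2) = mex{0} = 1
G(3) = mex{0,0} = 1
G(4) = mex{1,0,0} = 2
G(5) = mex{1,1,0} = 2
G(6) = mex{2,1,1} = 0
G(7) = mex{2,2,1} = 0
G(8) = mex{0,2,2} = 1
G(9) = mex{0,0,2} = 1
G(10) = mex{1,0,0,0} = 2
G(11) = mex{1,1,0,0} = 2
G(12) = mex{2,1,1,1} = 0
G(13) = mex{2,2,1,1} = 0
G(14) = mex{0,2,2,2} = 1
G(15) = mex{0,0,2,2} = 1
G(16) = mex{1,0,0,0} = 2
G(17) = mex{1,1,0,0} = 2
G(18) = mex{2,1,1,1} = 0
G(19) = mex{2,2,1,1} = 0
G(20) = mex{0,2,2,2} = 1
G(21) = mex{0,0,2,2} = 1
G(22) = mex{1,0,0,0} = 2
G(23) = mex{1,1,0,0} = 2
G(24) = mex{2,1,1,1} = 0
G(25) = mex{2,2,1,1} = 0
G(26) = mex{0,2,2,2} = 1
G(27) = mex{0,0,2,2} = 1
G(28) = mex{1,0,0,0} = 2
G(29) = mex{1,1,0,0} = 2
G(30) = mex{2,1,1,1} = 0
G(31) = mex{2,2,1,1} = 0

0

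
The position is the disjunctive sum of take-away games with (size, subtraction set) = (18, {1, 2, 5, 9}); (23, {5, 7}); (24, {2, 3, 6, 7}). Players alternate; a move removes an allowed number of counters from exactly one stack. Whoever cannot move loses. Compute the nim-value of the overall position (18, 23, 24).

3

Stack A, S = {1, 2, 5, 9}:
G(0) = 0
G(1) = mex{0} = 1
G(2) = mex{1,0} = 2
G(3) = mex{2,1} = 0
G(4) = mex{0,2} = 1
G(5) = mex{1,0,0} = 2
G(6) = mex{2,1,1} = 0
G(7) = mex{0,2,2} = 1
G(8) = mex{1,0,0} = 2
G(9) = mex{2,1,1,0} = 3
G(10) = mex{3,2,2,1} = 0
G(11) = mex{0,3,0,2} = 1
G(12) = mex{1,0,1,0} = 2
G(13) = mex{2,1,2,1} = 0
G(14) = mex{0,2,3,2} = 1
G(15) = mex{1,0,0,0} = 2
G(16) = mex{2,1,1,1} = 0
G(17) = mex{0,2,2,2} = 1
G(18) = mex{1,0,0,3} = 2
G_A(18) = 2.
Stack B, S = {5, 7}:
G(0) = 0
G(1) = mex{} = 0
G(2) = mex{} = 0
G(3) = mex{} = 0
G(4) = mex{} = 0
G(5) = mex{0} = 1
G(6) = mex{0} = 1
G(7) = mex{0,0} = 1
G(8) = mex{0,0} = 1
G(9) = mex{0,0} = 1
G(10) = mex{1,0} = 2
G(11) = mex{1,0} = 2
G(12) = mex{1,1} = 0
G(13) = mex{1,1} = 0
G(14) = mex{1,1} = 0
G(15) = mex{2,1} = 0
G(16) = mex{2,1} = 0
G(17) = mex{0,2} = 1
G(18) = mex{0,2} = 1
G(19) = mex{0,0} = 1
G(20) = mex{0,0} = 1
G(21) = mex{0,0} = 1
G(22) = mex{1,0} = 2
G(23) = mex{1,0} = 2
G_B(23) = 2.
Stack C, S = {2, 3, 6, 7}:
n :  0  1  2  3  4  5  6  7  8  9 10 11 12 13 14 15 16 17 18 19 20 21 22 23 24
G :  0  0  1  1  2  0  3  1  2  0  0  1  1  2  0  3  1  2  0  0  1  1  2  0  3
G_C(24) = 3.
Combined Grundy value = 2 ⊕ 2 ⊕ 3 = 3.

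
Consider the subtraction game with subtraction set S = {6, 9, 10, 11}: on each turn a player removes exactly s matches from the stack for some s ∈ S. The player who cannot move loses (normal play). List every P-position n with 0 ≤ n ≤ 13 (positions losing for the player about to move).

0, 1, 2, 3, 4, 5

n :  0  1  2  3  4  5  6  7  8  9 10 11 12 13
G :  0  0  0  0  0  0  1  1  1  1  1  1  2  2
P-positions are exactly the n with G(n) = 0.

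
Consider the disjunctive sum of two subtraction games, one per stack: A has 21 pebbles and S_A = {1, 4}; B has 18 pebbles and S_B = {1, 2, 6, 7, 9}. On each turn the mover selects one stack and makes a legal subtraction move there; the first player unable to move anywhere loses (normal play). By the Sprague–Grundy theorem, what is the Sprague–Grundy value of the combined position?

3

Stack A, S = {1, 4}:
G(0) = 0
G(1) = mex{0} = 1
G(2) = mex{1} = 0
G(3) = mex{0} = 1
G(4) = mex{1,0} = 2
G(5) = mex{2,1} = 0
G(6) = mex{0,0} = 1
G(7) = mex{1,1} = 0
G(8) = mex{0,2} = 1
G(9) = mex{1,0} = 2
G(10) = mex{2,1} = 0
G(11) = mex{0,0} = 1
G(12) = mex{1,1} = 0
G(13) = mex{0,2} = 1
G(14) = mex{1,0} = 2
G(15) = mex{2,1} = 0
G(16) = mex{0,0} = 1
G(17) = mex{1,1} = 0
G(18) = mex{0,2} = 1
G(19) = mex{1,0} = 2
G(20) = mex{2,1} = 0
G(21) = mex{0,0} = 1
G_A(21) = 1.
Stack B, S = {1, 2, 6, 7, 9}:
n :  0  1  2  3  4  5  6  7  8  9 10 11 12 13 14 15 16 17 18
G :  0  1  2  0  1  2  3  4  0  1  2  0  1  2  3  4  0  1  2
G_B(18) = 2.
Combined Grundy value = 1 ⊕ 2 = 3.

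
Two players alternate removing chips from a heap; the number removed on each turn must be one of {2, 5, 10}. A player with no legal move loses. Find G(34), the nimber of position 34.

0

G(0) = 0
G(1) = mex{} = 0
G(2) = mex{0} = 1
G(3) = mex{0} = 1
G(4) = mex{1} = 0
G(5) = mex{1,0} = 2
G(6) = mex{0,0} = 1
G(7) = mex{2,1} = 0
G(8) = mex{1,1} = 0
G(9) = mex{0,0} = 1
G(10) = mex{0,2,0} = 1
G(11) = mex{1,1,0} = 2
G(12) = mex{1,0,1} = 2
G(13) = mex{2,0,1} = 3
G(14) = mex{2,1,0} = 3
G(15) = mex{3,1,2} = 0
G(16) = mex{3,2,1} = 0
G(17) = mex{0,2,0} = 1
G(18) = mex{0,3,0} = 1
G(19) = mex{1,3,1} = 0
G(20) = mex{1,0,1} = 2
G(21) = mex{0,0,2} = 1
G(22) = mex{2,1,2} = 0
G(23) = mex{1,1,3} = 0
G(24) = mex{0,0,3} = 1
G(25) = mex{0,2,0} = 1
G(26) = mex{1,1,0} = 2
G(27) = mex{1,0,1} = 2
G(28) = mex{2,0,1} = 3
G(29) = mex{2,1,0} = 3
G(30) = mex{3,1,2} = 0
G(31) = mex{3,2,1} = 0
G(32) = mex{0,2,0} = 1
G(33) = mex{0,3,0} = 1
G(34) = mex{1,3,1} = 0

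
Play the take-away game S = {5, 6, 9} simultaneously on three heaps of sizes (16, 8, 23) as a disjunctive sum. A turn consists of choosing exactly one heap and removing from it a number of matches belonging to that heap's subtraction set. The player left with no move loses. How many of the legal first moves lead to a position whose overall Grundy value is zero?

All heaps use S = {5, 6, 9}:
G(0) = 0
G(1) = mex{} = 0
G(2) = mex{} = 0
G(3) = mex{} = 0
G(4) = mex{} = 0
G(5) = mex{0} = 1
G(6) = mex{0,0} = 1
G(7) = mex{0,0} = 1
G(8) = mex{0,0} = 1
G(9) = mex{0,0,0} = 1
G(10) = mex{1,0,0} = 2
G(11) = mex{1,1,0} = 2
G(12) = mex{1,1,0} = 2
G(13) = mex{1,1,0} = 2
G(14) = mex{1,1,1} = 0
G(15) = mex{2,1,1} = 0
G(16) = mex{2,2,1} = 0
G(17) = mex{2,2,1} = 0
G(18) = mex{2,2,1} = 0
G(19) = mex{0,2,2} = 1
G(20) = mex{0,0,2} = 1
G(21) = mex{0,0,2} = 1
G(22) = mex{0,0,2} = 1
G(23) = mex{0,0,0} = 1
Heap A: G(16) = 0.
Heap B: G(8) = 1.
Heap C: G(23) = 1.
Combined Grundy value = 0 ⊕ 1 ⊕ 1 = 0.
A winning move leaves total XOR = 0, i.e. changes one component's Grundy value g to g ⊕ X where X is the current total.
Heap A: target g' = 0⊕0 = 0, but every legal move changes the Grundy value (mex property), so 0 moves.
Heap B: target g' = 1⊕0 = 1, but every legal move changes the Grundy value (mex property), so 0 moves.
Heap C: target g' = 1⊕0 = 1, but every legal move changes the Grundy value (mex property), so 0 moves.

0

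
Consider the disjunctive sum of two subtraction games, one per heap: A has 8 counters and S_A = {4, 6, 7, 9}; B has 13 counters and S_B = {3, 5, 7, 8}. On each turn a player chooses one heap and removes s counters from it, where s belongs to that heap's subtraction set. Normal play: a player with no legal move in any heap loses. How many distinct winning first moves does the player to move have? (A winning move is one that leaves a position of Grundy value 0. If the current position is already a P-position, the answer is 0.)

Heap A, S = {4, 6, 7, 9}:
G(0) = 0
G(1) = mex{} = 0
G(2) = mex{} = 0
G(3) = mex{} = 0
G(4) = mex{0} = 1
G(5) = mex{0} = 1
G(6) = mex{0,0} = 1
G(7) = mex{0,0,0} = 1
G(8) = mex{1,0,0} = 2
G_A(8) = 2.
Heap B, S = {3, 5, 7, 8}:
n :  0  1  2  3  4  5  6  7  8  9 10 11 12 13
G :  0  0  0  1  1  1  2  2  2  3  3  0  0  0
G_B(13) = 0.
Combined Grundy value = 2 ⊕ 0 = 2.
A winning move leaves total XOR = 0, i.e. changes one component's Grundy value g to g ⊕ X where X is the current total.
Heap A: need g' = 2⊕2 = 0. Options: 8−4→G=1, 8−6→G=0, 8−7→G=0. Hits: 2.
Heap B: need g' = 0⊕2 = 2. Options: 13−3→G=3, 13−5→G=2, 13−7→G=2, 13−8→G=1. Hits: 2.

4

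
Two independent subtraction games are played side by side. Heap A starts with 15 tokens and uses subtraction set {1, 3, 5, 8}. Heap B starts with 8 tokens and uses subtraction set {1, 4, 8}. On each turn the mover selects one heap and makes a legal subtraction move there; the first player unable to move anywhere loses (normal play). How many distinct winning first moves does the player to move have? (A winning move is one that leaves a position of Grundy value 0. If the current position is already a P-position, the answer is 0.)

4

Heap A, S = {1, 3, 5, 8}:
n :  0  1  2  3  4  5  6  7  8  9 10 11 12 13 14 15
G :  0  1  0  1  0  1  0  1  2  3  2  3  2  0  1  0
G_A(15) = 0.
Heap B, S = {1, 4, 8}:
G(0) = 0
G(1) = mex{0} = 1
G(2) = mex{1} = 0
G(3) = mex{0} = 1
G(4) = mex{1,0} = 2
G(5) = mex{2,1} = 0
G(6) = mex{0,0} = 1
G(7) = mex{1,1} = 0
G(8) = mex{0,2,0} = 1
G_B(8) = 1.
Combined Grundy value = 0 ⊕ 1 = 1.
A winning move leaves total XOR = 0, i.e. changes one component's Grundy value g to g ⊕ X where X is the current total.
Heap A: need g' = 0⊕1 = 1. Options: 15−1→G=1, 15−3→G=2, 15−5→G=2, 15−8→G=1. Hits: 2.
Heap B: need g' = 1⊕1 = 0. Options: 8−1→G=0, 8−4→G=2, 8−8→G=0. Hits: 2.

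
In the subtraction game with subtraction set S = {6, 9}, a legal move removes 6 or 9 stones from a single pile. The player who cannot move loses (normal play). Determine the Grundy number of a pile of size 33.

n :  0  1  2  3  4  5  6  7  8  9 10 11 12 13 14 15 16 17 18 19 20 21 22 23 24 25 26 27 28 29 30 31 32 33
G :  0  0  0  0  0  0  1  1  1  1  1  1  2  2  2  0  0  0  0  0  0  1  1  1  1  1  1  2  2  2  0  0  0  0

0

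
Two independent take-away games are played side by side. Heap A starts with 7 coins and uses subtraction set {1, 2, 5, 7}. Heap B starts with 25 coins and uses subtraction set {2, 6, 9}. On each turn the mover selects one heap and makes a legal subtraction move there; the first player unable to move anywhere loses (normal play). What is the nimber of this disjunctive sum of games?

0

Heap A, S = {1, 2, 5, 7}:
G(0) = 0
G(1) = mex{0} = 1
G(2) = mex{1,0} = 2
G(3) = mex{2,1} = 0
G(4) = mex{0,2} = 1
G(5) = mex{1,0,0} = 2
G(6) = mex{2,1,1} = 0
G(7) = mex{0,2,2,0} = 1
G_A(7) = 1.
Heap B, S = {2, 6, 9}:
G(0) = 0
G(1) = mex{} = 0
G(2) = mex{0} = 1
G(3) = mex{0} = 1
G(4) = mex{1} = 0
G(5) = mex{1} = 0
G(6) = mex{0,0} = 1
G(7) = mex{0,0} = 1
G(8) = mex{1,1} = 0
G(9) = mex{1,1,0} = 2
G(10) = mex{0,0,0} = 1
G(11) = mex{2,0,1} = 3
G(12) = mex{1,1,1} = 0
G(13) = mex{3,1,0} = 2
G(14) = mex{0,0,0} = 1
G(15) = mex{2,2,1} = 0
G(16) = mex{1,1,1} = 0
G(17) = mex{0,3,0} = 1
G(18) = mex{0,0,2} = 1
G(19) = mex{1,2,1} = 0
G(20) = mex{1,1,3} = 0
G(21) = mex{0,0,0} = 1
G(22) = mex{0,0,2} = 1
G(23) = mex{1,1,1} = 0
G(24) = mex{1,1,0} = 2
G(25) = mex{0,0,0} = 1
G_B(25) = 1.
Combined Grundy value = 1 ⊕ 1 = 0.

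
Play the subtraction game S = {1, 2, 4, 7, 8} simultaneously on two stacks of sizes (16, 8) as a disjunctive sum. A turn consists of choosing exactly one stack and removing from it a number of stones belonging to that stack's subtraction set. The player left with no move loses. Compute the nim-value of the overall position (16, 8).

3

All stacks use S = {1, 2, 4, 7, 8}:
n :  0  1  2  3  4  5  6  7  8  9 10 11 12 13 14 15 16
G :  0  1  2  0  1  2  0  1  2  0  1  2  0  1  2  0  1
Stack A: G(16) = 1.
Stack B: G(8) = 2.
Combined Grundy value = 1 ⊕ 2 = 3.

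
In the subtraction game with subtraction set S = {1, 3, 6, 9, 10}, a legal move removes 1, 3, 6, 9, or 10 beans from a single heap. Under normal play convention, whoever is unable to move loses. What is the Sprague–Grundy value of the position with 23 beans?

2

n :  0  1  2  3  4  5  6  7  8  9 10 11 12 13 14 15 16 17 18 19 20 21 22 23
G :  0  1  0  1  0  1  2  3  2  3  2  3  4  5  4  0  1  0  1  0  1  2  3  2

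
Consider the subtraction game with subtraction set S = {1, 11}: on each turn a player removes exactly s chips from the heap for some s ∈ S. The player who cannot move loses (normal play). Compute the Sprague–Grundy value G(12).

G(0) = 0
G(1) = mex{0} = 1
G(2) = mex{1} = 0
G(3) = mex{0} = 1
G(4) = mex{1} = 0
G(5) = mex{0} = 1
G(6) = mex{1} = 0
G(7) = mex{0} = 1
G(8) = mex{1} = 0
G(9) = mex{0} = 1
G(10) = mex{1} = 0
G(11) = mex{0,0} = 1
G(12) = mex{1,1} = 0

0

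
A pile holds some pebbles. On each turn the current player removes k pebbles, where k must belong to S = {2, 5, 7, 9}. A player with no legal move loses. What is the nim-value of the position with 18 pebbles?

1

n :  0  1  2  3  4  5  6  7  8  9 10 11 12 13 14 15 16 17 18
G :  0  0  1  1  0  2  1  3  2  2  3  3  0  4  1  0  0  1  1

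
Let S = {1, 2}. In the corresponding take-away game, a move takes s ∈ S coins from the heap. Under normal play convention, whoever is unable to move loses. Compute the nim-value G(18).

0

G(0) = 0
G(1) = mex{0} = 1
G(2) = mex{1,0} = 2
G(3) = mex{2,1} = 0
G(4) = mex{0,2} = 1
G(5) = mex{1,0} = 2
G(6) = mex{2,1} = 0
G(7) = mex{0,2} = 1
G(8) = mex{1,0} = 2
G(9) = mex{2,1} = 0
G(10) = mex{0,2} = 1
G(11) = mex{1,0} = 2
G(12) = mex{2,1} = 0
G(13) = mex{0,2} = 1
G(14) = mex{1,0} = 2
G(15) = mex{2,1} = 0
G(16) = mex{0,2} = 1
G(17) = mex{1,0} = 2
G(18) = mex{2,1} = 0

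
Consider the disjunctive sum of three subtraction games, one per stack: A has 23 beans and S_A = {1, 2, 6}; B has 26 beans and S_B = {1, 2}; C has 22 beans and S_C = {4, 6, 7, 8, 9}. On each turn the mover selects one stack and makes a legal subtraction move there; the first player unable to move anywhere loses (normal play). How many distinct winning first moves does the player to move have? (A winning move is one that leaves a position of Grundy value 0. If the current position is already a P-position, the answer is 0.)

Stack A, S = {1, 2, 6}:
G(0) = 0
G(1) = mex{0} = 1
G(2) = mex{1,0} = 2
G(3) = mex{2,1} = 0
G(4) = mex{0,2} = 1
G(5) = mex{1,0} = 2
G(6) = mex{2,1,0} = 3
G(7) = mex{3,2,1} = 0
G(8) = mex{0,3,2} = 1
G(9) = mex{1,0,0} = 2
G(10) = mex{2,1,1} = 0
G(11) = mex{0,2,2} = 1
G(12) = mex{1,0,3} = 2
G(13) = mex{2,1,0} = 3
G(14) = mex{3,2,1} = 0
G(15) = mex{0,3,2} = 1
G(16) = mex{1,0,0} = 2
G(17) = mex{2,1,1} = 0
G(18) = mex{0,2,2} = 1
G(19) = mex{1,0,3} = 2
G(20) = mex{2,1,0} = 3
G(21) = mex{3,2,1} = 0
G(22) = mex{0,3,2} = 1
G(23) = mex{1,0,0} = 2
G_A(23) = 2.
Stack B, S = {1, 2}:
n :  0  1  2  3  4  5  6  7  8  9 10 11 12 13 14 15 16 17 18 19 20 21 22 23 24 25 26
G :  0  1  2  0  1  2  0  1  2  0  1  2  0  1  2  0  1  2  0  1  2  0  1  2  0  1  2
G_B(26) = 2.
Stack C, S = {4, 6, 7, 8, 9}:
G(0) = 0
G(1) = mex{} = 0
G(2) = mex{} = 0
G(3) = mex{} = 0
G(4) = mex{0} = 1
G(5) = mex{0} = 1
G(6) = mex{0,0} = 1
G(7) = mex{0,0,0} = 1
G(8) = mex{1,0,0,0} = 2
G(9) = mex{1,0,0,0,0} = 2
G(10) = mex{1,1,0,0,0} = 2
G(11) = mex{1,1,1,0,0} = 2
G(12) = mex{2,1,1,1,0} = 3
G(13) = mex{2,1,1,1,1} = 0
G(14) = mex{2,2,1,1,1} = 0
G(15) = mex{2,2,2,1,1} = 0
G(16) = mex{3,2,2,2,1} = 0
G(17) = mex{0,2,2,2,2} = 1
G(18) = mex{0,3,2,2,2} = 1
G(19) = mex{0,0,3,2,2} = 1
G(20) = mex{0,0,0,3,2} = 1
G(21) = mex{1,0,0,0,3} = 2
G(22) = mex{1,0,0,0,0} = 2
G_C(22) = 2.
Combined Grundy value = 2 ⊕ 2 ⊕ 2 = 2.
A winning move leaves total XOR = 0, i.e. changes one component's Grundy value g to g ⊕ X where X is the current total.
Stack A: need g' = 2⊕2 = 0. Options: 23−1→G=1, 23−2→G=0, 23−6→G=0. Hits: 2.
Stack B: need g' = 2⊕2 = 0. Options: 26−1→G=1, 26−2→G=0. Hits: 1.
Stack C: need g' = 2⊕2 = 0. Options: 22−4→G=1, 22−6→G=0, 22−7→G=0, 22−8→G=0, 22−9→G=0. Hits: 4.

7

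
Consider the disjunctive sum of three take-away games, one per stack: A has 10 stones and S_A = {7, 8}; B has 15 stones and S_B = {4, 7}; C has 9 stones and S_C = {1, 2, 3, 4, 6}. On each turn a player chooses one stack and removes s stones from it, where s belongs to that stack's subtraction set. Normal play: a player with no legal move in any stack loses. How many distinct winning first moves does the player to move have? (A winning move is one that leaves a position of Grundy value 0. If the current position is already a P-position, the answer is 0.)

Stack A, S = {7, 8}:
n :  0  1  2  3  4  5  6  7  8  9 10
G :  0  0  0  0  0  0  0  1  1  1  1
G_A(10) = 1.
Stack B, S = {4, 7}:
n :  0  1  2  3  4  5  6  7  8  9 10 11 12 13 14 15
G :  0  0  0  0  1  1  1  1  2  2  2  0  0  0  0  1
G_B(15) = 1.
Stack C, S = {1, 2, 3, 4, 6}:
n : 0 1 2 3 4 5 6 7 8 9
G : 0 1 2 3 4 0 1 2 3 4
G_C(9) = 4.
Combined Grundy value = 1 ⊕ 1 ⊕ 4 = 4.
A winning move leaves total XOR = 0, i.e. changes one component's Grundy value g to g ⊕ X where X is the current total.
Stack A: need g' = 1⊕4 = 5. Options: 10−7→G=0, 10−8→G=0. Hits: 0.
Stack B: need g' = 1⊕4 = 5. Options: 15−4→G=0, 15−7→G=2. Hits: 0.
Stack C: need g' = 4⊕4 = 0. Options: 9−1→G=3, 9−2→G=2, 9−3→G=1, 9−4→G=0, 9−6→G=3. Hits: 1.

1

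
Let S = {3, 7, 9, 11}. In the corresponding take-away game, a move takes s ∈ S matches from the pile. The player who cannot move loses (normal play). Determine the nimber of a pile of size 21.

n :  0  1  2  3  4  5  6  7  8  9 10 11 12 13 14 15 16 17 18 19 20 21
G :  0  0  0  1  1  1  0  2  2  1  3  3  2  2  0  3  0  1  0  1  0  1

1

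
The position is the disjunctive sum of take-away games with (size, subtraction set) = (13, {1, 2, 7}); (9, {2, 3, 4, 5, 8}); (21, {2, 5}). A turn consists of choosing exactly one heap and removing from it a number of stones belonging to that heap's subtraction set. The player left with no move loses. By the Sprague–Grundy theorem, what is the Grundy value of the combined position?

0

Heap A, S = {1, 2, 7}:
G(0) = 0
G(1) = mex{0} = 1
G(2) = mex{1,0} = 2
G(3) = mex{2,1} = 0
G(4) = mex{0,2} = 1
G(5) = mex{1,0} = 2
G(6) = mex{2,1} = 0
G(7) = mex{0,2,0} = 1
G(8) = mex{1,0,1} = 2
G(9) = mex{2,1,2} = 0
G(10) = mex{0,2,0} = 1
G(11) = mex{1,0,1} = 2
G(12) = mex{2,1,2} = 0
G(13) = mex{0,2,0} = 1
G_A(13) = 1.
Heap B, S = {2, 3, 4, 5, 8}:
n : 0 1 2 3 4 5 6 7 8 9
G : 0 0 1 1 2 2 3 0 4 1
G_B(9) = 1.
Heap C, S = {2, 5}:
G(0) = 0
G(1) = mex{} = 0
G(2) = mex{0} = 1
G(3) = mex{0} = 1
G(4) = mex{1} = 0
G(5) = mex{1,0} = 2
G(6) = mex{0,0} = 1
G(7) = mex{2,1} = 0
G(8) = mex{1,1} = 0
G(9) = mex{0,0} = 1
G(10) = mex{0,2} = 1
G(11) = mex{1,1} = 0
G(12) = mex{1,0} = 2
G(13) = mex{0,0} = 1
G(14) = mex{2,1} = 0
G(15) = mex{1,1} = 0
G(16) = mex{0,0} = 1
G(17) = mex{0,2} = 1
G(18) = mex{1,1} = 0
G(19) = mex{1,0} = 2
G(20) = mex{0,0} = 1
G(21) = mex{2,1} = 0
G_C(21) = 0.
Combined Grundy value = 1 ⊕ 1 ⊕ 0 = 0.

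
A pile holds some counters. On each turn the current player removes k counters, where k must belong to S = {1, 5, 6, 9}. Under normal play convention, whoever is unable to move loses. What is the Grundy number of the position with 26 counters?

G(0) = 0
G(1) = mex{0} = 1
G(2) = mex{1} = 0
G(3) = mex{0} = 1
G(4) = mex{1} = 0
G(5) = mex{0,0} = 1
G(6) = mex{1,1,0} = 2
G(7) = mex{2,0,1} = 3
G(8) = mex{3,1,0} = 2
G(9) = mex{2,0,1,0} = 3
G(10) = mex{3,1,0,1} = 2
G(11) = mex{2,2,1,0} = 3
G(12) = mex{3,3,2,1} = 0
G(13) = mex{0,2,3,0} = 1
G(14) = mex{1,3,2,1} = 0
G(15) = mex{0,2,3,2} = 1
G(16) = mex{1,3,2,3} = 0
G(17) = mex{0,0,3,2} = 1
G(18) = mex{1,1,0,3} = 2
G(19) = mex{2,0,1,2} = 3
G(20) = mex{3,1,0,3} = 2
G(21) = mex{2,0,1,0} = 3
G(22) = mex{3,1,0,1} = 2
G(23) = mex{2,2,1,0} = 3
G(24) = mex{3,3,2,1} = 0
G(25) = mex{0,2,3,0} = 1
G(26) = mex{1,3,2,1} = 0

0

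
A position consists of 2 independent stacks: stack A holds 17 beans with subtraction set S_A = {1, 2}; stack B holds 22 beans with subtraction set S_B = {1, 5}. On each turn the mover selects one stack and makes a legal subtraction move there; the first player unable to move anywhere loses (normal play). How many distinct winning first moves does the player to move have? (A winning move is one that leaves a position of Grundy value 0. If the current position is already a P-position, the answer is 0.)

1

Stack A, S = {1, 2}:
G(0) = 0
G(1) = mex{0} = 1
G(2) = mex{1,0} = 2
G(3) = mex{2,1} = 0
G(4) = mex{0,2} = 1
G(5) = mex{1,0} = 2
G(6) = mex{2,1} = 0
G(7) = mex{0,2} = 1
G(8) = mex{1,0} = 2
G(9) = mex{2,1} = 0
G(10) = mex{0,2} = 1
G(11) = mex{1,0} = 2
G(12) = mex{2,1} = 0
G(13) = mex{0,2} = 1
G(14) = mex{1,0} = 2
G(15) = mex{2,1} = 0
G(16) = mex{0,2} = 1
G(17) = mex{1,0} = 2
G_A(17) = 2.
Stack B, S = {1, 5}:
n :  0  1  2  3  4  5  6  7  8  9 10 11 12 13 14 15 16 17 18 19 20 21 22
G :  0  1  0  1  0  1  0  1  0  1  0  1  0  1  0  1  0  1  0  1  0  1  0
G_B(22) = 0.
Combined Grundy value = 2 ⊕ 0 = 2.
A winning move leaves total XOR = 0, i.e. changes one component's Grundy value g to g ⊕ X where X is the current total.
Stack A: need g' = 2⊕2 = 0. Options: 17−1→G=1, 17−2→G=0. Hits: 1.
Stack B: need g' = 0⊕2 = 2. Options: 22−1→G=1, 22−5→G=1. Hits: 0.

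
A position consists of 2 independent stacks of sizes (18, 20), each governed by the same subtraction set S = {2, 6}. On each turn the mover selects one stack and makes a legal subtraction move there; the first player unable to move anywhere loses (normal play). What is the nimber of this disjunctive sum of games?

1

All stacks use S = {2, 6}:
n :  0  1  2  3  4  5  6  7  8  9 10 11 12 13 14 15 16 17 18 19 20
G :  0  0  1  1  0  0  1  1  0  0  1  1  0  0  1  1  0  0  1  1  0
Stack A: G(18) = 1.
Stack B: G(20) = 0.
Combined Grundy value = 1 ⊕ 0 = 1.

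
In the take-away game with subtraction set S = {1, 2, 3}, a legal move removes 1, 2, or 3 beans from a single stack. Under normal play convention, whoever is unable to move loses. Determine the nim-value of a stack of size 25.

G(0) = 0
G(1) = mex{0} = 1
G(2) = mex{1,0} = 2
G(3) = mex{2,1,0} = 3
G(4) = mex{3,2,1} = 0
G(5) = mex{0,3,2} = 1
G(6) = mex{1,0,3} = 2
G(7) = mex{2,1,0} = 3
G(8) = mex{3,2,1} = 0
G(9) = mex{0,3,2} = 1
G(10) = mex{1,0,3} = 2
G(11) = mex{2,1,0} = 3
G(12) = mex{3,2,1} = 0
G(13) = mex{0,3,2} = 1
G(14) = mex{1,0,3} = 2
G(15) = mex{2,1,0} = 3
G(16) = mex{3,2,1} = 0
G(17) = mex{0,3,2} = 1
G(18) = mex{1,0,3} = 2
G(19) = mex{2,1,0} = 3
G(20) = mex{3,2,1} = 0
G(21) = mex{0,3,2} = 1
G(22) = mex{1,0,3} = 2
G(23) = mex{2,1,0} = 3
G(24) = mex{3,2,1} = 0
G(25) = mex{0,3,2} = 1

1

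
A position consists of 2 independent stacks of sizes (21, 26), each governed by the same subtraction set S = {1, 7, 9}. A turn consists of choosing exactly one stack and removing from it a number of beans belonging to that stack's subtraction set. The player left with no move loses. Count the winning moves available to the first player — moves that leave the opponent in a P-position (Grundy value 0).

All stacks use S = {1, 7, 9}:
G(0) = 0
G(1) = mex{0} = 1
G(2) = mex{1} = 0
G(3) = mex{0} = 1
G(4) = mex{1} = 0
G(5) = mex{0} = 1
G(6) = mex{1} = 0
G(7) = mex{0,0} = 1
G(8) = mex{1,1} = 0
G(9) = mex{0,0,0} = 1
G(10) = mex{1,1,1} = 0
G(11) = mex{0,0,0} = 1
G(12) = mex{1,1,1} = 0
G(13) = mex{0,0,0} = 1
G(14) = mex{1,1,1} = 0
G(15) = mex{0,0,0} = 1
G(16) = mex{1,1,1} = 0
G(17) = mex{0,0,0} = 1
G(18) = mex{1,1,1} = 0
G(19) = mex{0,0,0} = 1
G(20) = mex{1,1,1} = 0
G(21) = mex{0,0,0} = 1
G(22) = mex{1,1,1} = 0
G(23) = mex{0,0,0} = 1
G(24) = mex{1,1,1} = 0
G(25) = mex{0,0,0} = 1
G(26) = mex{1,1,1} = 0
Stack A: G(21) = 1.
Stack B: G(26) = 0.
Combined Grundy value = 1 ⊕ 0 = 1.
A winning move leaves total XOR = 0, i.e. changes one component's Grundy value g to g ⊕ X where X is the current total.
Stack A: need g' = 1⊕1 = 0. Options: 21−1→G=0, 21−7→G=0, 21−9→G=0. Hits: 3.
Stack B: need g' = 0⊕1 = 1. Options: 26−1→G=1, 26−7→G=1, 26−9→G=1. Hits: 3.

6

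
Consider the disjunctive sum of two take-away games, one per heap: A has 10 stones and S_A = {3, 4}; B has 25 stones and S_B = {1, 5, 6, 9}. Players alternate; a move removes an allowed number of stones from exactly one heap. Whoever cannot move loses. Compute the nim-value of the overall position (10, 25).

Heap A, S = {3, 4}:
G(0) = 0
G(1) = mex{} = 0
G(2) = mex{} = 0
G(3) = mex{0} = 1
G(4) = mex{0,0} = 1
G(5) = mex{0,0} = 1
G(6) = mex{1,0} = 2
G(7) = mex{1,1} = 0
G(8) = mex{1,1} = 0
G(9) = mex{2,1} = 0
G(10) = mex{0,2} = 1
G_A(10) = 1.
Heap B, S = {1, 5, 6, 9}:
G(0) = 0
G(1) = mex{0} = 1
G(2) = mex{1} = 0
G(3) = mex{0} = 1
G(4) = mex{1} = 0
G(5) = mex{0,0} = 1
G(6) = mex{1,1,0} = 2
G(7) = mex{2,0,1} = 3
G(8) = mex{3,1,0} = 2
G(9) = mex{2,0,1,0} = 3
G(10) = mex{3,1,0,1} = 2
G(11) = mex{2,2,1,0} = 3
G(12) = mex{3,3,2,1} = 0
G(13) = mex{0,2,3,0} = 1
G(14) = mex{1,3,2,1} = 0
G(15) = mex{0,2,3,2} = 1
G(16) = mex{1,3,2,3} = 0
G(17) = mex{0,0,3,2} = 1
G(18) = mex{1,1,0,3} = 2
G(19) = mex{2,0,1,2} = 3
G(20) = mex{3,1,0,3} = 2
G(21) = mex{2,0,1,0} = 3
G(22) = mex{3,1,0,1} = 2
G(23) = mex{2,2,1,0} = 3
G(24) = mex{3,3,2,1} = 0
G(25) = mex{0,2,3,0} = 1
G_B(25) = 1.
Combined Grundy value = 1 ⊕ 1 = 0.

0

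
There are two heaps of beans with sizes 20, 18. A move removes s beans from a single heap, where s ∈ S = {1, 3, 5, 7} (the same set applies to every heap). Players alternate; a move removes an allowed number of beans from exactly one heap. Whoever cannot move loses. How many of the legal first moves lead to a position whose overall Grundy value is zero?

All heaps use S = {1, 3, 5, 7}:
G(0) = 0
G(1) = mex{0} = 1
G(2) = mex{1} = 0
G(3) = mex{0,0} = 1
G(4) = mex{1,1} = 0
G(5) = mex{0,0,0} = 1
G(6) = mex{1,1,1} = 0
G(7) = mex{0,0,0,0} = 1
G(8) = mex{1,1,1,1} = 0
G(9) = mex{0,0,0,0} = 1
G(10) = mex{1,1,1,1} = 0
G(11) = mex{0,0,0,0} = 1
G(12) = mex{1,1,1,1} = 0
G(13) = mex{0,0,0,0} = 1
G(14) = mex{1,1,1,1} = 0
G(15) = mex{0,0,0,0} = 1
G(16) = mex{1,1,1,1} = 0
G(17) = mex{0,0,0,0} = 1
G(18) = mex{1,1,1,1} = 0
G(19) = mex{0,0,0,0} = 1
G(20) = mex{1,1,1,1} = 0
Heap A: G(20) = 0.
Heap B: G(18) = 0.
Combined Grundy value = 0 ⊕ 0 = 0.
A winning move leaves total XOR = 0, i.e. changes one component's Grundy value g to g ⊕ X where X is the current total.
Heap A: target g' = 0⊕0 = 0, but every legal move changes the Grundy value (mex property), so 0 moves.
Heap B: target g' = 0⊕0 = 0, but every legal move changes the Grundy value (mex property), so 0 moves.

0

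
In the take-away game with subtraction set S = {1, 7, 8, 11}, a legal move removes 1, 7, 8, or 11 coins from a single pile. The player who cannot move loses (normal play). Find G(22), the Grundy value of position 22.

n :  0  1  2  3  4  5  6  7  8  9 10 11 12 13 14 15 16 17 18 19 20 21 22
G :  0  1  0  1  0  1  0  1  2  3  2  3  2  3  2  3  0  1  0  1  0  1  0

0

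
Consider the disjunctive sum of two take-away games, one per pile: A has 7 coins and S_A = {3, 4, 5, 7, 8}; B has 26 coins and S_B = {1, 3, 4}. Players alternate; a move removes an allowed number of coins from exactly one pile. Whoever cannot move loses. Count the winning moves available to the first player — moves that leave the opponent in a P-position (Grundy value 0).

1

Pile A, S = {3, 4, 5, 7, 8}:
n : 0 1 2 3 4 5 6 7
G : 0 0 0 1 1 1 2 2
G_A(7) = 2.
Pile B, S = {1, 3, 4}:
n :  0  1  2  3  4  5  6  7  8  9 10 11 12 13 14 15 16 17 18 19 20 21 22 23 24 25 26
G :  0  1  0  1  2  3  2  0  1  0  1  2  3  2  0  1  0  1  2  3  2  0  1  0  1  2  3
G_B(26) = 3.
Combined Grundy value = 2 ⊕ 3 = 1.
A winning move leaves total XOR = 0, i.e. changes one component's Grundy value g to g ⊕ X where X is the current total.
Pile A: need g' = 2⊕1 = 3. Options: 7−3→G=1, 7−4→G=1, 7−5→G=0, 7−7→G=0. Hits: 0.
Pile B: need g' = 3⊕1 = 2. Options: 26−1→G=2, 26−3→G=0, 26−4→G=1. Hits: 1.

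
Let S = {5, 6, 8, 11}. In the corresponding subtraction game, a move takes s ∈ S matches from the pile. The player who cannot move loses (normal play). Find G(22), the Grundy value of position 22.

1

n :  0  1  2  3  4  5  6  7  8  9 10 11 12 13 14 15 16 17 18 19 20 21 22
G :  0  0  0  0  0  1  1  1  1  1  2  2  2  2  2  3  0  0  0  0  0  1  1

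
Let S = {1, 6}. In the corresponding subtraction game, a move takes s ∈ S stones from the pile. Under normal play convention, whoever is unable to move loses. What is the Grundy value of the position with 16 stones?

G(0) = 0
G(1) = mex{0} = 1
G(2) = mex{1} = 0
G(3) = mex{0} = 1
G(4) = mex{1} = 0
G(5) = mex{0} = 1
G(6) = mex{1,0} = 2
G(7) = mex{2,1} = 0
G(8) = mex{0,0} = 1
G(9) = mex{1,1} = 0
G(10) = mex{0,0} = 1
G(11) = mex{1,1} = 0
G(12) = mex{0,2} = 1
G(13) = mex{1,0} = 2
G(14) = mex{2,1} = 0
G(15) = mex{0,0} = 1
G(16) = mex{1,1} = 0

0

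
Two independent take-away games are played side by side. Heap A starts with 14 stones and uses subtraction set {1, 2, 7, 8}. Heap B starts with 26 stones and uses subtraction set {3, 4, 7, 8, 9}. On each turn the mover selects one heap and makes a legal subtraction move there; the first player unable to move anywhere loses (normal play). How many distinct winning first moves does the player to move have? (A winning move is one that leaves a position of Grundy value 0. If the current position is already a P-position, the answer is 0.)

4

Heap A, S = {1, 2, 7, 8}:
G(0) = 0
G(1) = mex{0} = 1
G(2) = mex{1,0} = 2
G(3) = mex{2,1} = 0
G(4) = mex{0,2} = 1
G(5) = mex{1,0} = 2
G(6) = mex{2,1} = 0
G(7) = mex{0,2,0} = 1
G(8) = mex{1,0,1,0} = 2
G(9) = mex{2,1,2,1} = 0
G(10) = mex{0,2,0,2} = 1
G(11) = mex{1,0,1,0} = 2
G(12) = mex{2,1,2,1} = 0
G(13) = mex{0,2,0,2} = 1
G(14) = mex{1,0,1,0} = 2
G_A(14) = 2.
Heap B, S = {3, 4, 7, 8, 9}:
n :  0  1  2  3  4  5  6  7  8  9 10 11 12 13 14 15 16 17 18 19 20 21 22 23 24 25 26
G :  0  0  0  1  1  1  2  2  2  3  3  3  0  0  0  1  1  1  2  2  2  3  3  3  0  0  0
G_B(26) = 0.
Combined Grundy value = 2 ⊕ 0 = 2.
A winning move leaves total XOR = 0, i.e. changes one component's Grundy value g to g ⊕ X where X is the current total.
Heap A: need g' = 2⊕2 = 0. Options: 14−1→G=1, 14−2→G=0, 14−7→G=1, 14−8→G=0. Hits: 2.
Heap B: need g' = 0⊕2 = 2. Options: 26−3→G=3, 26−4→G=3, 26−7→G=2, 26−8→G=2, 26−9→G=1. Hits: 2.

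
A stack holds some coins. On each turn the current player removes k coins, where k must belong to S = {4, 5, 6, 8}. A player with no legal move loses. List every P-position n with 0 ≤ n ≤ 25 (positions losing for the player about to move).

n :  0  1  2  3  4  5  6  7  8  9 10 11 12 13 14 15 16 17 18 19 20 21 22 23 24 25
G :  0  0  0  0  1  1  1  1  2  2  2  2  0  0  0  0  1  1  1  1  2  2  2  2  0  0
P-positions are exactly the n with G(n) = 0.

0, 1, 2, 3, 12, 13, 14, 15, 24, 25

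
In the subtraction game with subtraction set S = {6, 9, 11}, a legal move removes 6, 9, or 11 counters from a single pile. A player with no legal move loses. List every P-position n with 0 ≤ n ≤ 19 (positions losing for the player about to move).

n :  0  1  2  3  4  5  6  7  8  9 10 11 12 13 14 15 16 17 18 19
G :  0  0  0  0  0  0  1  1  1  1  1  1  2  2  2  2  2  0  0  0
P-positions are exactly the n with G(n) = 0.

0, 1, 2, 3, 4, 5, 17, 18, 19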